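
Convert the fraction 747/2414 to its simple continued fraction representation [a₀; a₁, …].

[0; 3, 4, 3, 6, 1, 7]

⌊747/2414⌋ = 0, remainder 747
⌊2414/747⌋ = 3, remainder 173
⌊747/173⌋ = 4, remainder 55
⌊173/55⌋ = 3, remainder 8
⌊55/8⌋ = 6, remainder 7
⌊8/7⌋ = 1, remainder 1
⌊7/1⌋ = 7, remainder 0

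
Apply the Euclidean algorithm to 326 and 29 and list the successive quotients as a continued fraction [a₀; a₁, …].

Repeatedly divide and take the remainder:
326 = 11·29 + 7, so a_0 = 11
29 = 4·7 + 1, so a_1 = 4
7 = 7·1 + 0, so a_2 = 7

[11; 4, 7]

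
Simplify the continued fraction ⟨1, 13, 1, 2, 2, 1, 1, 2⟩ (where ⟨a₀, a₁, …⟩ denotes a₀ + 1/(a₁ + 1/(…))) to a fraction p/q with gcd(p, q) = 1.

Start with 2.
1 + 1/(2/1) = 1 + 1/2 = 3/2
1 + 1/(3/2) = 1 + 2/3 = 5/3
2 + 1/(5/3) = 2 + 3/5 = 13/5
2 + 1/(13/5) = 2 + 5/13 = 31/13
1 + 1/(31/13) = 1 + 13/31 = 44/31
13 + 1/(44/31) = 13 + 31/44 = 603/44
1 + 1/(603/44) = 1 + 44/603 = 647/603

647/603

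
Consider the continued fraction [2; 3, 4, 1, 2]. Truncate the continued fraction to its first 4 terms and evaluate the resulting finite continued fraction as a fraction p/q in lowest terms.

37/16

Start with 1.
4 + 1/(1/1) = 4 + 1/1 = 5/1
3 + 1/(5/1) = 3 + 1/5 = 16/5
2 + 1/(16/5) = 2 + 5/16 = 37/16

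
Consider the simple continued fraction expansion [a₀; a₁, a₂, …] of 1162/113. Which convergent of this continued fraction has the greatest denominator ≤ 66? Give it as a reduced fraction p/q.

545/53

List convergents until the denominator exceeds the bound:
a_0 = 10: 10/1  (≤ bound)
a_1 = 3: 31/3  (≤ bound)
a_2 = 1: 41/4  (≤ bound)
a_3 = 1: 72/7  (≤ bound)
a_4 = 7: 545/53  (≤ bound)
a_5 = 2: 1162/113  (> 66, stop)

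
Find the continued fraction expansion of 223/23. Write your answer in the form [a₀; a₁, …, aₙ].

⌊223/23⌋ = 9, remainder 16
⌊23/16⌋ = 1, remainder 7
⌊16/7⌋ = 2, remainder 2
⌊7/2⌋ = 3, remainder 1
⌊2/1⌋ = 2, remainder 0

[9; 1, 2, 3, 2]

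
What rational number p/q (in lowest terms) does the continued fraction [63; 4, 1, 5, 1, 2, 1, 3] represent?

30971/490

Work from the innermost term outward:
Start with 3.
1 + 1/(3/1) = 1 + 1/3 = 4/3
2 + 1/(4/3) = 2 + 3/4 = 11/4
1 + 1/(11/4) = 1 + 4/11 = 15/11
5 + 1/(15/11) = 5 + 11/15 = 86/15
1 + 1/(86/15) = 1 + 15/86 = 101/86
4 + 1/(101/86) = 4 + 86/101 = 490/101
63 + 1/(490/101) = 63 + 101/490 = 30971/490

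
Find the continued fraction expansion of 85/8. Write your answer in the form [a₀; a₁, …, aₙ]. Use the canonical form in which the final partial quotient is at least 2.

[10; 1, 1, 1, 2]

85 = 10·8 + 5, so a_0 = 10
8 = 1·5 + 3, so a_1 = 1
5 = 1·3 + 2, so a_2 = 1
3 = 1·2 + 1, so a_3 = 1
2 = 2·1 + 0, so a_4 = 2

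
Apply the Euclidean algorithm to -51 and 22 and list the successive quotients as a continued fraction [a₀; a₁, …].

Repeatedly divide and take the remainder:
-51 ÷ 22 → quotient -3, remainder 15
22 ÷ 15 → quotient 1, remainder 7
15 ÷ 7 → quotient 2, remainder 1
7 ÷ 1 → quotient 7, remainder 0

[-3; 1, 2, 7]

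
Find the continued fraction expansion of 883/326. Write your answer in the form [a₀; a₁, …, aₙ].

883 ÷ 326 → quotient 2, remainder 231
326 ÷ 231 → quotient 1, remainder 95
231 ÷ 95 → quotient 2, remainder 41
95 ÷ 41 → quotient 2, remainder 13
41 ÷ 13 → quotient 3, remainder 2
13 ÷ 2 → quotient 6, remainder 1
2 ÷ 1 → quotient 2, remainder 0

[2; 1, 2, 2, 3, 6, 2]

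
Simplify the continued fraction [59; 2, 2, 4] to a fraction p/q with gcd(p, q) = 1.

1307/22

Compute successive convergents:
a_0 = 59: 59/1
a_1 = 2: 119/2
a_2 = 2: 297/5
a_3 = 4: 1307/22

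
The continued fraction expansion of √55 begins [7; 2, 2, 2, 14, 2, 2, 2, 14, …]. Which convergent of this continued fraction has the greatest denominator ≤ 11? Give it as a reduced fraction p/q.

List convergents until the denominator exceeds the bound:
a_0 = 7: 7/1  (≤ bound)
a_1 = 2: 15/2  (≤ bound)
a_2 = 2: 37/5  (≤ bound)
a_3 = 2: 89/12  (> 11, stop)

37/5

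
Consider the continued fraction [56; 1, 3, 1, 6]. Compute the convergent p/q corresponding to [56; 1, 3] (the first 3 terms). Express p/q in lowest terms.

227/4

Starting at the tail and folding back:
Start with 3.
1 + 1/(3/1) = 1 + 1/3 = 4/3
56 + 1/(4/3) = 56 + 3/4 = 227/4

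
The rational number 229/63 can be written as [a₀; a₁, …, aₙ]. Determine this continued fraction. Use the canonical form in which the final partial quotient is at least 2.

Run the Euclidean algorithm, recording each quotient:
⌊229/63⌋ = 3, remainder 40
⌊63/40⌋ = 1, remainder 23
⌊40/23⌋ = 1, remainder 17
⌊23/17⌋ = 1, remainder 6
⌊17/6⌋ = 2, remainder 5
⌊6/5⌋ = 1, remainder 1
⌊5/1⌋ = 5, remainder 0

[3; 1, 1, 1, 2, 1, 5]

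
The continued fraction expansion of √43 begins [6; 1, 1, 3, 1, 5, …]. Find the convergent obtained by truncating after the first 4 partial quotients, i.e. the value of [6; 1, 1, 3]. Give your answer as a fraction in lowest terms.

Use the convergent recurrence hₖ = aₖ·hₖ₋₁ + hₖ₋₂ (and likewise for the denominators kₖ):
a_0 = 6: 6/1
a_1 = 1: 7/1
a_2 = 1: 13/2
a_3 = 3: 46/7

46/7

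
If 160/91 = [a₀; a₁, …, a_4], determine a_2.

3

160 = 1·91 + 69, so a_0 = 1
91 = 1·69 + 22, so a_1 = 1
69 = 3·22 + 3, so a_2 = 3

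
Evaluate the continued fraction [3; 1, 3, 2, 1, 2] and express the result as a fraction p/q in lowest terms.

132/35

a_0 = 3: 3/1
a_1 = 1: 4/1
a_2 = 3: 15/4
a_3 = 2: 34/9
a_4 = 1: 49/13
a_5 = 2: 132/35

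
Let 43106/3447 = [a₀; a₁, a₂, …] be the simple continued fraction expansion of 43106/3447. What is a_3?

46

43106 ÷ 3447 → quotient 12, remainder 1742
3447 ÷ 1742 → quotient 1, remainder 1705
1742 ÷ 1705 → quotient 1, remainder 37
1705 ÷ 37 → quotient 46, remainder 3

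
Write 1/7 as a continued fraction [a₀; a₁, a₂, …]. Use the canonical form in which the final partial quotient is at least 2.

1 ÷ 7 → quotient 0, remainder 1
7 ÷ 1 → quotient 7, remainder 0

[0; 7]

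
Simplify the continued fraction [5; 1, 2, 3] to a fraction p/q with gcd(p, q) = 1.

Start with 3.
2 + 1/(3/1) = 2 + 1/3 = 7/3
1 + 1/(7/3) = 1 + 3/7 = 10/7
5 + 1/(10/7) = 5 + 7/10 = 57/10

57/10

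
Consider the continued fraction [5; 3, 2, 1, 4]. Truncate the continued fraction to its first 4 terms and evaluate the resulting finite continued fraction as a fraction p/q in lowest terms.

53/10

Start with 1.
2 + 1/(1/1) = 2 + 1/1 = 3/1
3 + 1/(3/1) = 3 + 1/3 = 10/3
5 + 1/(10/3) = 5 + 3/10 = 53/10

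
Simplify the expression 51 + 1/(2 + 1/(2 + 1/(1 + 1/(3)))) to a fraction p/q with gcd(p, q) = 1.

Start with 3.
1 + 1/(3/1) = 1 + 1/3 = 4/3
2 + 1/(4/3) = 2 + 3/4 = 11/4
2 + 1/(11/4) = 2 + 4/11 = 26/11
51 + 1/(26/11) = 51 + 11/26 = 1337/26

1337/26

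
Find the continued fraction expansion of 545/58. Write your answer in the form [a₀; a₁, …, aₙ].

[9; 2, 1, 1, 11]

545 ÷ 58 → quotient 9, remainder 23
58 ÷ 23 → quotient 2, remainder 12
23 ÷ 12 → quotient 1, remainder 11
12 ÷ 11 → quotient 1, remainder 1
11 ÷ 1 → quotient 11, remainder 0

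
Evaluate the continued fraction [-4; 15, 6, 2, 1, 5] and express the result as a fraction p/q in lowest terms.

-6440/1637

Use the convergent recurrence hₖ = aₖ·hₖ₋₁ + hₖ₋₂ (and likewise for the denominators kₖ):
a_0 = -4: -4/1
a_1 = 15: -59/15
a_2 = 6: -358/91
a_3 = 2: -775/197
a_4 = 1: -1133/288
a_5 = 5: -6440/1637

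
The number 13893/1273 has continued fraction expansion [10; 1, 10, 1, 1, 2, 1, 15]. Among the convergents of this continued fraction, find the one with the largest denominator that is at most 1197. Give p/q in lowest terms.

884/81

a_0 = 10: 10/1  (≤ bound)
a_1 = 1: 11/1  (≤ bound)
a_2 = 10: 120/11  (≤ bound)
a_3 = 1: 131/12  (≤ bound)
a_4 = 1: 251/23  (≤ bound)
a_5 = 2: 633/58  (≤ bound)
a_6 = 1: 884/81  (≤ bound)
a_7 = 15: 13893/1273  (> 1197, stop)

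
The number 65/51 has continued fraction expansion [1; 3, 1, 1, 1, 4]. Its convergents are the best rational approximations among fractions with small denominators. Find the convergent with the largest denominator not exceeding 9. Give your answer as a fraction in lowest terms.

9/7

List convergents until the denominator exceeds the bound:
a_0 = 1: 1/1  (≤ bound)
a_1 = 3: 4/3  (≤ bound)
a_2 = 1: 5/4  (≤ bound)
a_3 = 1: 9/7  (≤ bound)
a_4 = 1: 14/11  (> 9, stop)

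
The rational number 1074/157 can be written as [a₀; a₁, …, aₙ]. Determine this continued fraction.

[6; 1, 5, 3, 1, 1, 3]

Repeatedly divide and take the remainder:
1074 ÷ 157 → quotient 6, remainder 132
157 ÷ 132 → quotient 1, remainder 25
132 ÷ 25 → quotient 5, remainder 7
25 ÷ 7 → quotient 3, remainder 4
7 ÷ 4 → quotient 1, remainder 3
4 ÷ 3 → quotient 1, remainder 1
3 ÷ 1 → quotient 3, remainder 0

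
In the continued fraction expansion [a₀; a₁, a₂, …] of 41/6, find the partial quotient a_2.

5

41 = 6·6 + 5, so a_0 = 6
6 = 1·5 + 1, so a_1 = 1
5 = 5·1 + 0, so a_2 = 5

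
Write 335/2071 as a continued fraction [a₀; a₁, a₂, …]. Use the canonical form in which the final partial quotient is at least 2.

Run the Euclidean algorithm, recording each quotient:
335 ÷ 2071 → quotient 0, remainder 335
2071 ÷ 335 → quotient 6, remainder 61
335 ÷ 61 → quotient 5, remainder 30
61 ÷ 30 → quotient 2, remainder 1
30 ÷ 1 → quotient 30, remainder 0

[0; 6, 5, 2, 30]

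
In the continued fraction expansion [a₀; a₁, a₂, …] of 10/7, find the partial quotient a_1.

2

10 = 1·7 + 3, so a_0 = 1
7 = 2·3 + 1, so a_1 = 2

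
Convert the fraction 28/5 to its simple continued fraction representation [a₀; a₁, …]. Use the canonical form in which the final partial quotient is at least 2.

[5; 1, 1, 2]

⌊28/5⌋ = 5, remainder 3
⌊5/3⌋ = 1, remainder 2
⌊3/2⌋ = 1, remainder 1
⌊2/1⌋ = 2, remainder 0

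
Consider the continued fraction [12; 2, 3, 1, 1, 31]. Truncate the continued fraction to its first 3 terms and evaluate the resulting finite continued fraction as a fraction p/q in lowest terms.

Starting at the tail and folding back:
Start with 3.
2 + 1/(3/1) = 2 + 1/3 = 7/3
12 + 1/(7/3) = 12 + 3/7 = 87/7

87/7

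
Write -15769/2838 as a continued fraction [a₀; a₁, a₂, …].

⌊-15769/2838⌋ = -6, remainder 1259
⌊2838/1259⌋ = 2, remainder 320
⌊1259/320⌋ = 3, remainder 299
⌊320/299⌋ = 1, remainder 21
⌊299/21⌋ = 14, remainder 5
⌊21/5⌋ = 4, remainder 1
⌊5/1⌋ = 5, remainder 0

[-6; 2, 3, 1, 14, 4, 5]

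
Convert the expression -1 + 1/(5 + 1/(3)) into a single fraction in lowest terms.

-13/16

Collapse the nested fraction from the inside out:
Start with 3.
5 + 1/(3/1) = 5 + 1/3 = 16/3
-1 + 1/(16/3) = -1 + 3/16 = -13/16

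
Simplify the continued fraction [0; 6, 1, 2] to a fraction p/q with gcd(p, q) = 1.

Work from the innermost term outward:
Start with 2.
1 + 1/(2/1) = 1 + 1/2 = 3/2
6 + 1/(3/2) = 6 + 2/3 = 20/3
0 + 1/(20/3) = 0 + 3/20 = 3/20

3/20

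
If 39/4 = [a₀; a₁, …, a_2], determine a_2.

39 ÷ 4 → quotient 9, remainder 3
4 ÷ 3 → quotient 1, remainder 1
3 ÷ 1 → quotient 3, remainder 0

3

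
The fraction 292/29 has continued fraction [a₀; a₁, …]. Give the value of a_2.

292 ÷ 29 → quotient 10, remainder 2
29 ÷ 2 → quotient 14, remainder 1
2 ÷ 1 → quotient 2, remainder 0

2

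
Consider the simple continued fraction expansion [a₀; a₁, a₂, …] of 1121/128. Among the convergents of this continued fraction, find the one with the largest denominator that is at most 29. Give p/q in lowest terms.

a_0 = 8: 8/1  (≤ bound)
a_1 = 1: 9/1  (≤ bound)
a_2 = 3: 35/4  (≤ bound)
a_3 = 7: 254/29  (≤ bound)
a_4 = 1: 289/33  (> 29, stop)

254/29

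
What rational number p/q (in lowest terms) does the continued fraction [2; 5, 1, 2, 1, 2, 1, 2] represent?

Start with 2.
1 + 1/(2/1) = 1 + 1/2 = 3/2
2 + 1/(3/2) = 2 + 2/3 = 8/3
1 + 1/(8/3) = 1 + 3/8 = 11/8
2 + 1/(11/8) = 2 + 8/11 = 30/11
1 + 1/(30/11) = 1 + 11/30 = 41/30
5 + 1/(41/30) = 5 + 30/41 = 235/41
2 + 1/(235/41) = 2 + 41/235 = 511/235

511/235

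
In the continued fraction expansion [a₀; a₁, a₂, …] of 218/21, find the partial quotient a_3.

1

Run the Euclidean algorithm, recording each quotient:
218 = 10·21 + 8, so a_0 = 10
21 = 2·8 + 5, so a_1 = 2
8 = 1·5 + 3, so a_2 = 1
5 = 1·3 + 2, so a_3 = 1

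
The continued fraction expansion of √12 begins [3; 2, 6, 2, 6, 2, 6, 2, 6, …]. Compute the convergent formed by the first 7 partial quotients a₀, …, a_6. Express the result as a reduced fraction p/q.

8733/2521

a_0 = 3: 3/1
a_1 = 2: 7/2
a_2 = 6: 45/13
a_3 = 2: 97/28
a_4 = 6: 627/181
a_5 = 2: 1351/390
a_6 = 6: 8733/2521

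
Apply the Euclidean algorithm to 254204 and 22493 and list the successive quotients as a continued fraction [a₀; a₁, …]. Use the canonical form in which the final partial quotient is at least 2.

[11; 3, 3, 6, 2, 54, 1, 2]

⌊254204/22493⌋ = 11, remainder 6781
⌊22493/6781⌋ = 3, remainder 2150
⌊6781/2150⌋ = 3, remainder 331
⌊2150/331⌋ = 6, remainder 164
⌊331/164⌋ = 2, remainder 3
⌊164/3⌋ = 54, remainder 2
⌊3/2⌋ = 1, remainder 1
⌊2/1⌋ = 2, remainder 0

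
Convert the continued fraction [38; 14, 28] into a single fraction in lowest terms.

14962/393

Start with 28.
14 + 1/(28/1) = 14 + 1/28 = 393/28
38 + 1/(393/28) = 38 + 28/393 = 14962/393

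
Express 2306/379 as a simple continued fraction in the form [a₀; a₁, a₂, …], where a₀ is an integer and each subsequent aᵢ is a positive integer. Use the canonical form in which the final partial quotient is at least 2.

Run the Euclidean algorithm, recording each quotient:
2306 = 6·379 + 32, so a_0 = 6
379 = 11·32 + 27, so a_1 = 11
32 = 1·27 + 5, so a_2 = 1
27 = 5·5 + 2, so a_3 = 5
5 = 2·2 + 1, so a_4 = 2
2 = 2·1 + 0, so a_5 = 2

[6; 11, 1, 5, 2, 2]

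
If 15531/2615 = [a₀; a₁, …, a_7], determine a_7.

Run the Euclidean algorithm, recording each quotient:
15531 ÷ 2615 → quotient 5, remainder 2456
2615 ÷ 2456 → quotient 1, remainder 159
2456 ÷ 159 → quotient 15, remainder 71
159 ÷ 71 → quotient 2, remainder 17
71 ÷ 17 → quotient 4, remainder 3
17 ÷ 3 → quotient 5, remainder 2
3 ÷ 2 → quotient 1, remainder 1
2 ÷ 1 → quotient 2, remainder 0

2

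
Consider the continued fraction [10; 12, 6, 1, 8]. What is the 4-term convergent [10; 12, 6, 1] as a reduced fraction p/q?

Starting at the tail and folding back:
Start with 1.
6 + 1/(1/1) = 6 + 1/1 = 7/1
12 + 1/(7/1) = 12 + 1/7 = 85/7
10 + 1/(85/7) = 10 + 7/85 = 857/85

857/85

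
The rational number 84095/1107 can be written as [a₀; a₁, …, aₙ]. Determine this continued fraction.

[75; 1, 28, 1, 11, 3]

Repeatedly divide and take the remainder:
84095 = 75·1107 + 1070, so a_0 = 75
1107 = 1·1070 + 37, so a_1 = 1
1070 = 28·37 + 34, so a_2 = 28
37 = 1·34 + 3, so a_3 = 1
34 = 11·3 + 1, so a_4 = 11
3 = 3·1 + 0, so a_5 = 3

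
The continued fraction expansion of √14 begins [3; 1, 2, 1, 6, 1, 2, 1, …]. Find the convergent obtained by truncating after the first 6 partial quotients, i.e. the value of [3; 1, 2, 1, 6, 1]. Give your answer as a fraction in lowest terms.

116/31

a_0 = 3: 3/1
a_1 = 1: 4/1
a_2 = 2: 11/3
a_3 = 1: 15/4
a_4 = 6: 101/27
a_5 = 1: 116/31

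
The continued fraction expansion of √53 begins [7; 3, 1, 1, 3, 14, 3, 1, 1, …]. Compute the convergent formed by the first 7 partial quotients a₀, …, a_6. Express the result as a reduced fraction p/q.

7979/1096

Start with 3.
14 + 1/(3/1) = 14 + 1/3 = 43/3
3 + 1/(43/3) = 3 + 3/43 = 132/43
1 + 1/(132/43) = 1 + 43/132 = 175/132
1 + 1/(175/132) = 1 + 132/175 = 307/175
3 + 1/(307/175) = 3 + 175/307 = 1096/307
7 + 1/(1096/307) = 7 + 307/1096 = 7979/1096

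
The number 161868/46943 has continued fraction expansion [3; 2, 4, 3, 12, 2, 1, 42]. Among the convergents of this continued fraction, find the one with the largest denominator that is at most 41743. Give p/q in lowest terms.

3793/1100

a_0 = 3: 3/1  (≤ bound)
a_1 = 2: 7/2  (≤ bound)
a_2 = 4: 31/9  (≤ bound)
a_3 = 3: 100/29  (≤ bound)
a_4 = 12: 1231/357  (≤ bound)
a_5 = 2: 2562/743  (≤ bound)
a_6 = 1: 3793/1100  (≤ bound)
a_7 = 42: 161868/46943  (> 41743, stop)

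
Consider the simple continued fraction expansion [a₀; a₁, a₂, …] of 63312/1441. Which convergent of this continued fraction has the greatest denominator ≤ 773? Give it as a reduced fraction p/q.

List convergents until the denominator exceeds the bound:
a_0 = 43: 43/1  (≤ bound)
a_1 = 1: 44/1  (≤ bound)
a_2 = 14: 659/15  (≤ bound)
a_3 = 1: 703/16  (≤ bound)
a_4 = 1: 1362/31  (≤ bound)
a_5 = 1: 2065/47  (≤ bound)
a_6 = 30: 63312/1441  (> 773, stop)

2065/47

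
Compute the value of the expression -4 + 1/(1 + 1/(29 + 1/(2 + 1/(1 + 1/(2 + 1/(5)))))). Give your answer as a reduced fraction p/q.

-3961/1306

Compute successive convergents:
a_0 = -4: -4/1
a_1 = 1: -3/1
a_2 = 29: -91/30
a_3 = 2: -185/61
a_4 = 1: -276/91
a_5 = 2: -737/243
a_6 = 5: -3961/1306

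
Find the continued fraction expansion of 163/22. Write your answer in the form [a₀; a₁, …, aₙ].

[7; 2, 2, 4]

⌊163/22⌋ = 7, remainder 9
⌊22/9⌋ = 2, remainder 4
⌊9/4⌋ = 2, remainder 1
⌊4/1⌋ = 4, remainder 0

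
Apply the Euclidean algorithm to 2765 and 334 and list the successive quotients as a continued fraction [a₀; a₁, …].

Run the Euclidean algorithm, recording each quotient:
2765 = 8·334 + 93, so a_0 = 8
334 = 3·93 + 55, so a_1 = 3
93 = 1·55 + 38, so a_2 = 1
55 = 1·38 + 17, so a_3 = 1
38 = 2·17 + 4, so a_4 = 2
17 = 4·4 + 1, so a_5 = 4
4 = 4·1 + 0, so a_6 = 4

[8; 3, 1, 1, 2, 4, 4]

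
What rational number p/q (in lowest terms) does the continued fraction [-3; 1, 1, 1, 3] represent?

-26/11

Start with 3.
1 + 1/(3/1) = 1 + 1/3 = 4/3
1 + 1/(4/3) = 1 + 3/4 = 7/4
1 + 1/(7/4) = 1 + 4/7 = 11/7
-3 + 1/(11/7) = -3 + 7/11 = -26/11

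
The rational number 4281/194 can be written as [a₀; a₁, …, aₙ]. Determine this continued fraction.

[22; 14, 1, 12]

Apply division with remainder until the remainder is 0:
4281 ÷ 194 → quotient 22, remainder 13
194 ÷ 13 → quotient 14, remainder 12
13 ÷ 12 → quotient 1, remainder 1
12 ÷ 1 → quotient 12, remainder 0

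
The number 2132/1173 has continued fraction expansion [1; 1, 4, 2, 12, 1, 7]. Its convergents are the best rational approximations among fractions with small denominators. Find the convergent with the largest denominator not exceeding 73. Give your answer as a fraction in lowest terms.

List convergents until the denominator exceeds the bound:
a_0 = 1: 1/1  (≤ bound)
a_1 = 1: 2/1  (≤ bound)
a_2 = 4: 9/5  (≤ bound)
a_3 = 2: 20/11  (≤ bound)
a_4 = 12: 249/137  (> 73, stop)

20/11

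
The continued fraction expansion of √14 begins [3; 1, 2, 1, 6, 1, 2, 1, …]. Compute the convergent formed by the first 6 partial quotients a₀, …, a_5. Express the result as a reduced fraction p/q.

Starting at the tail and folding back:
Start with 1.
6 + 1/(1/1) = 6 + 1/1 = 7/1
1 + 1/(7/1) = 1 + 1/7 = 8/7
2 + 1/(8/7) = 2 + 7/8 = 23/8
1 + 1/(23/8) = 1 + 8/23 = 31/23
3 + 1/(31/23) = 3 + 23/31 = 116/31

116/31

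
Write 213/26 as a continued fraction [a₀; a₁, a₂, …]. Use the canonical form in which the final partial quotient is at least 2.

Run the Euclidean algorithm, recording each quotient:
⌊213/26⌋ = 8, remainder 5
⌊26/5⌋ = 5, remainder 1
⌊5/1⌋ = 5, remainder 0

[8; 5, 5]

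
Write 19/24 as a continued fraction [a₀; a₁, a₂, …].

Run the Euclidean algorithm, recording each quotient:
19 = 0·24 + 19, so a_0 = 0
24 = 1·19 + 5, so a_1 = 1
19 = 3·5 + 4, so a_2 = 3
5 = 1·4 + 1, so a_3 = 1
4 = 4·1 + 0, so a_4 = 4

[0; 1, 3, 1, 4]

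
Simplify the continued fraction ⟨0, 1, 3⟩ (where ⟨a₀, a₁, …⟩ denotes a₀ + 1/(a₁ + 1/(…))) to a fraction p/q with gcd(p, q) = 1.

Start with 3.
1 + 1/(3/1) = 1 + 1/3 = 4/3
0 + 1/(4/3) = 0 + 3/4 = 3/4

3/4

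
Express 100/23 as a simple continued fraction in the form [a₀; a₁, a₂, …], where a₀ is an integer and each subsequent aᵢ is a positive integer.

⌊100/23⌋ = 4, remainder 8
⌊23/8⌋ = 2, remainder 7
⌊8/7⌋ = 1, remainder 1
⌊7/1⌋ = 7, remainder 0

[4; 2, 1, 7]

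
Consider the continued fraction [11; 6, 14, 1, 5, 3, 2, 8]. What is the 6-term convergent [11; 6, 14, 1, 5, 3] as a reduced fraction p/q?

19103/1711

Collapse the nested fraction from the inside out:
Start with 3.
5 + 1/(3/1) = 5 + 1/3 = 16/3
1 + 1/(16/3) = 1 + 3/16 = 19/16
14 + 1/(19/16) = 14 + 16/19 = 282/19
6 + 1/(282/19) = 6 + 19/282 = 1711/282
11 + 1/(1711/282) = 11 + 282/1711 = 19103/1711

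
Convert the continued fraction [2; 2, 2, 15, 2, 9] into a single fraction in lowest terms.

Compute successive convergents:
a_0 = 2: 2/1
a_1 = 2: 5/2
a_2 = 2: 12/5
a_3 = 15: 185/77
a_4 = 2: 382/159
a_5 = 9: 3623/1508

3623/1508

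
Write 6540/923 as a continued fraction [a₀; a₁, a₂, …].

[7; 11, 1, 2, 6, 4]

6540 = 7·923 + 79, so a_0 = 7
923 = 11·79 + 54, so a_1 = 11
79 = 1·54 + 25, so a_2 = 1
54 = 2·25 + 4, so a_3 = 2
25 = 6·4 + 1, so a_4 = 6
4 = 4·1 + 0, so a_5 = 4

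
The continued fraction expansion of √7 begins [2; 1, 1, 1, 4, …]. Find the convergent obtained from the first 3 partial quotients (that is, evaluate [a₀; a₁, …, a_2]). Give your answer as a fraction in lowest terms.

5/2

Start with 1.
1 + 1/(1/1) = 1 + 1/1 = 2/1
2 + 1/(2/1) = 2 + 1/2 = 5/2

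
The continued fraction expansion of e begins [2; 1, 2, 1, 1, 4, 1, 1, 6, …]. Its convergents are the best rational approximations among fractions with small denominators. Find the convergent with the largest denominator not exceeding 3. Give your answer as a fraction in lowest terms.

a_0 = 2: 2/1  (≤ bound)
a_1 = 1: 3/1  (≤ bound)
a_2 = 2: 8/3  (≤ bound)
a_3 = 1: 11/4  (> 3, stop)

8/3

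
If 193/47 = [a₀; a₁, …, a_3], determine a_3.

193 = 4·47 + 5, so a_0 = 4
47 = 9·5 + 2, so a_1 = 9
5 = 2·2 + 1, so a_2 = 2
2 = 2·1 + 0, so a_3 = 2

2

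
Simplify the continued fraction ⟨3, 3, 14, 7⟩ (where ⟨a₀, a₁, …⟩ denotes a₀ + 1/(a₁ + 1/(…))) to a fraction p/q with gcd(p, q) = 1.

a_0 = 3: 3/1
a_1 = 3: 10/3
a_2 = 14: 143/43
a_3 = 7: 1011/304

1011/304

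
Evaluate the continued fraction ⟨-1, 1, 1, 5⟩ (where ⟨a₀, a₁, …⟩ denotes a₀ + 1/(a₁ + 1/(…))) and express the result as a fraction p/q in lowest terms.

a_0 = -1: -1/1
a_1 = 1: 0/1
a_2 = 1: -1/2
a_3 = 5: -5/11

-5/11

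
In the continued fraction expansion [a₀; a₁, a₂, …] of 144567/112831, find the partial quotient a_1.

3

144567 = 1·112831 + 31736, so a_0 = 1
112831 = 3·31736 + 17623, so a_1 = 3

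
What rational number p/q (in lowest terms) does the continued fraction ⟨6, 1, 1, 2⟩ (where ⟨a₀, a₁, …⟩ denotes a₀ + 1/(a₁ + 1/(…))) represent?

a_0 = 6: 6/1
a_1 = 1: 7/1
a_2 = 1: 13/2
a_3 = 2: 33/5

33/5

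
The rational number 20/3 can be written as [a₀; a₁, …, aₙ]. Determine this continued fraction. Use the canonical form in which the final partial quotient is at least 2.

Repeatedly divide and take the remainder:
⌊20/3⌋ = 6, remainder 2
⌊3/2⌋ = 1, remainder 1
⌊2/1⌋ = 2, remainder 0

[6; 1, 2]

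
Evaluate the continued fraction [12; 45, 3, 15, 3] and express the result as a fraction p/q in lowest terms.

a_0 = 12: 12/1
a_1 = 45: 541/45
a_2 = 3: 1635/136
a_3 = 15: 25066/2085
a_4 = 3: 76833/6391

76833/6391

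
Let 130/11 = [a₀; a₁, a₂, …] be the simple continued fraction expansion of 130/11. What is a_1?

Apply division with remainder until the remainder is 0:
130 ÷ 11 → quotient 11, remainder 9
11 ÷ 9 → quotient 1, remainder 2

1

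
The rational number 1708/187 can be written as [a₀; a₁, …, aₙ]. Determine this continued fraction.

[9; 7, 2, 12]

1708 = 9·187 + 25, so a_0 = 9
187 = 7·25 + 12, so a_1 = 7
25 = 2·12 + 1, so a_2 = 2
12 = 12·1 + 0, so a_3 = 12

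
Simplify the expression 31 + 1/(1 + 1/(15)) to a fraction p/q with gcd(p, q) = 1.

a_0 = 31: 31/1
a_1 = 1: 32/1
a_2 = 15: 511/16

511/16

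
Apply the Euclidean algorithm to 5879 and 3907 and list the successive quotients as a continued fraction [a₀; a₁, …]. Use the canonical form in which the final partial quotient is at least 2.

[1; 1, 1, 52, 3, 2, 1, 3]

5879 = 1·3907 + 1972, so a_0 = 1
3907 = 1·1972 + 1935, so a_1 = 1
1972 = 1·1935 + 37, so a_2 = 1
1935 = 52·37 + 11, so a_3 = 52
37 = 3·11 + 4, so a_4 = 3
11 = 2·4 + 3, so a_5 = 2
4 = 1·3 + 1, so a_6 = 1
3 = 3·1 + 0, so a_7 = 3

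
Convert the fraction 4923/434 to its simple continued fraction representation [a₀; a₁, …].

Run the Euclidean algorithm, recording each quotient:
⌊4923/434⌋ = 11, remainder 149
⌊434/149⌋ = 2, remainder 136
⌊149/136⌋ = 1, remainder 13
⌊136/13⌋ = 10, remainder 6
⌊13/6⌋ = 2, remainder 1
⌊6/1⌋ = 6, remainder 0

[11; 2, 1, 10, 2, 6]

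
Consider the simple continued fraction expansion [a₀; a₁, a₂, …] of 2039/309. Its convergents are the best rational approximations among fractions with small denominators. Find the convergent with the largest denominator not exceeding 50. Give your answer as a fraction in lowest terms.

33/5

a_0 = 6: 6/1  (≤ bound)
a_1 = 1: 7/1  (≤ bound)
a_2 = 1: 13/2  (≤ bound)
a_3 = 2: 33/5  (≤ bound)
a_4 = 30: 1003/152  (> 50, stop)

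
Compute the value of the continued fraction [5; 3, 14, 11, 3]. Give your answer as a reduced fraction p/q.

a_0 = 5: 5/1
a_1 = 3: 16/3
a_2 = 14: 229/43
a_3 = 11: 2535/476
a_4 = 3: 7834/1471

7834/1471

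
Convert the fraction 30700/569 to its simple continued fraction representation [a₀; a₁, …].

[53; 1, 20, 1, 7, 1, 2]

30700 ÷ 569 → quotient 53, remainder 543
569 ÷ 543 → quotient 1, remainder 26
543 ÷ 26 → quotient 20, remainder 23
26 ÷ 23 → quotient 1, remainder 3
23 ÷ 3 → quotient 7, remainder 2
3 ÷ 2 → quotient 1, remainder 1
2 ÷ 1 → quotient 2, remainder 0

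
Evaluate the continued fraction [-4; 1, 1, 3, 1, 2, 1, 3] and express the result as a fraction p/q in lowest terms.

a_0 = -4: -4/1
a_1 = 1: -3/1
a_2 = 1: -7/2
a_3 = 3: -24/7
a_4 = 1: -31/9
a_5 = 2: -86/25
a_6 = 1: -117/34
a_7 = 3: -437/127

-437/127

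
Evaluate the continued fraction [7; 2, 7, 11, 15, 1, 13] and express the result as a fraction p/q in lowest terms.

Start with 13.
1 + 1/(13/1) = 1 + 1/13 = 14/13
15 + 1/(14/13) = 15 + 13/14 = 223/14
11 + 1/(223/14) = 11 + 14/223 = 2467/223
7 + 1/(2467/223) = 7 + 223/2467 = 17492/2467
2 + 1/(17492/2467) = 2 + 2467/17492 = 37451/17492
7 + 1/(37451/17492) = 7 + 17492/37451 = 279649/37451

279649/37451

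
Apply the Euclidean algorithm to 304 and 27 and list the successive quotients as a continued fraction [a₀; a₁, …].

304 = 11·27 + 7, so a_0 = 11
27 = 3·7 + 6, so a_1 = 3
7 = 1·6 + 1, so a_2 = 1
6 = 6·1 + 0, so a_3 = 6

[11; 3, 1, 6]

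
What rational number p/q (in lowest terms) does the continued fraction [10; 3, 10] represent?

Build up convergents one term at a time:
a_0 = 10: 10/1
a_1 = 3: 31/3
a_2 = 10: 320/31

320/31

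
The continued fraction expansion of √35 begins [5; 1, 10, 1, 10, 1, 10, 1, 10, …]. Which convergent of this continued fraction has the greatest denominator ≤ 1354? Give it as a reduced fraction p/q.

a_0 = 5: 5/1  (≤ bound)
a_1 = 1: 6/1  (≤ bound)
a_2 = 10: 65/11  (≤ bound)
a_3 = 1: 71/12  (≤ bound)
a_4 = 10: 775/131  (≤ bound)
a_5 = 1: 846/143  (≤ bound)
a_6 = 10: 9235/1561  (> 1354, stop)

846/143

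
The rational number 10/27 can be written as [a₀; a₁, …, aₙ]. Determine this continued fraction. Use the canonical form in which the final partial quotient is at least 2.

[0; 2, 1, 2, 3]

10 ÷ 27 → quotient 0, remainder 10
27 ÷ 10 → quotient 2, remainder 7
10 ÷ 7 → quotient 1, remainder 3
7 ÷ 3 → quotient 2, remainder 1
3 ÷ 1 → quotient 3, remainder 0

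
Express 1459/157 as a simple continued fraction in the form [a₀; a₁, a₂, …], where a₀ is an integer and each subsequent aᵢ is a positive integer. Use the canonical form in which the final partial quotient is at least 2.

⌊1459/157⌋ = 9, remainder 46
⌊157/46⌋ = 3, remainder 19
⌊46/19⌋ = 2, remainder 8
⌊19/8⌋ = 2, remainder 3
⌊8/3⌋ = 2, remainder 2
⌊3/2⌋ = 1, remainder 1
⌊2/1⌋ = 2, remainder 0

[9; 3, 2, 2, 2, 1, 2]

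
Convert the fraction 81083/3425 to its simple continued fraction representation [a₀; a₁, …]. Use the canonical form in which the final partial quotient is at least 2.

81083 = 23·3425 + 2308, so a_0 = 23
3425 = 1·2308 + 1117, so a_1 = 1
2308 = 2·1117 + 74, so a_2 = 2
1117 = 15·74 + 7, so a_3 = 15
74 = 10·7 + 4, so a_4 = 10
7 = 1·4 + 3, so a_5 = 1
4 = 1·3 + 1, so a_6 = 1
3 = 3·1 + 0, so a_7 = 3

[23; 1, 2, 15, 10, 1, 1, 3]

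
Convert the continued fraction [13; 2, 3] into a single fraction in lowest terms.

94/7

Collapse the nested fraction from the inside out:
Start with 3.
2 + 1/(3/1) = 2 + 1/3 = 7/3
13 + 1/(7/3) = 13 + 3/7 = 94/7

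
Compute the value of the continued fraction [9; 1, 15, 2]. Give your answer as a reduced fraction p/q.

a_0 = 9: 9/1
a_1 = 1: 10/1
a_2 = 15: 159/16
a_3 = 2: 328/33

328/33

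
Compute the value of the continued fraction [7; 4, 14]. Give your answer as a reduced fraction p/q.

413/57

Work from the innermost term outward:
Start with 14.
4 + 1/(14/1) = 4 + 1/14 = 57/14
7 + 1/(57/14) = 7 + 14/57 = 413/57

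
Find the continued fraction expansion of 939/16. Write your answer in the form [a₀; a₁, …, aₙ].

[58; 1, 2, 5]

Apply division with remainder until the remainder is 0:
⌊939/16⌋ = 58, remainder 11
⌊16/11⌋ = 1, remainder 5
⌊11/5⌋ = 2, remainder 1
⌊5/1⌋ = 5, remainder 0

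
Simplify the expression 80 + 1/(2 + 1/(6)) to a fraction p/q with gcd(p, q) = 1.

1046/13

a_0 = 80: 80/1
a_1 = 2: 161/2
a_2 = 6: 1046/13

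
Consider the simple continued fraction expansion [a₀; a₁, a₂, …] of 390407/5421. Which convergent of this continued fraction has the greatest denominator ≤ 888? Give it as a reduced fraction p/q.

List convergents until the denominator exceeds the bound:
a_0 = 72: 72/1  (≤ bound)
a_1 = 57: 4105/57  (≤ bound)
a_2 = 15: 61647/856  (≤ bound)
a_3 = 1: 65752/913  (> 888, stop)

61647/856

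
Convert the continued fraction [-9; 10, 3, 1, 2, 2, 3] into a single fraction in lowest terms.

-8137/914

Start with 3.
2 + 1/(3/1) = 2 + 1/3 = 7/3
2 + 1/(7/3) = 2 + 3/7 = 17/7
1 + 1/(17/7) = 1 + 7/17 = 24/17
3 + 1/(24/17) = 3 + 17/24 = 89/24
10 + 1/(89/24) = 10 + 24/89 = 914/89
-9 + 1/(914/89) = -9 + 89/914 = -8137/914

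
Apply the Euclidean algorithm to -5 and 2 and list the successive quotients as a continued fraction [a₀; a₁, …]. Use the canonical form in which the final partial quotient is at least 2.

[-3; 2]

Run the Euclidean algorithm, recording each quotient:
-5 ÷ 2 → quotient -3, remainder 1
2 ÷ 1 → quotient 2, remainder 0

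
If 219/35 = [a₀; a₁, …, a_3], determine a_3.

219 ÷ 35 → quotient 6, remainder 9
35 ÷ 9 → quotient 3, remainder 8
9 ÷ 8 → quotient 1, remainder 1
8 ÷ 1 → quotient 8, remainder 0

8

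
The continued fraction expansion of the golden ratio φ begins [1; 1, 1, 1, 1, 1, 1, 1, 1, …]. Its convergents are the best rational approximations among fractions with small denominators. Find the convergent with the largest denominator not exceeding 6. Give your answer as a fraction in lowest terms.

a_0 = 1: 1/1  (≤ bound)
a_1 = 1: 2/1  (≤ bound)
a_2 = 1: 3/2  (≤ bound)
a_3 = 1: 5/3  (≤ bound)
a_4 = 1: 8/5  (≤ bound)
a_5 = 1: 13/8  (> 6, stop)

8/5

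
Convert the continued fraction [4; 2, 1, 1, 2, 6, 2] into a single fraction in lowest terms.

Build up convergents one term at a time:
a_0 = 4: 4/1
a_1 = 2: 9/2
a_2 = 1: 13/3
a_3 = 1: 22/5
a_4 = 2: 57/13
a_5 = 6: 364/83
a_6 = 2: 785/179

785/179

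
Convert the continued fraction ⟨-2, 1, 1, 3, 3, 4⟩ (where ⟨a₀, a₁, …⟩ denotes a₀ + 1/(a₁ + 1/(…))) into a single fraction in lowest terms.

-142/99

a_0 = -2: -2/1
a_1 = 1: -1/1
a_2 = 1: -3/2
a_3 = 3: -10/7
a_4 = 3: -33/23
a_5 = 4: -142/99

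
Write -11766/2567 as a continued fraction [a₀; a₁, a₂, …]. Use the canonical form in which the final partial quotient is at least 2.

[-5; 2, 2, 2, 30, 7]

-11766 = -5·2567 + 1069, so a_0 = -5
2567 = 2·1069 + 429, so a_1 = 2
1069 = 2·429 + 211, so a_2 = 2
429 = 2·211 + 7, so a_3 = 2
211 = 30·7 + 1, so a_4 = 30
7 = 7·1 + 0, so a_5 = 7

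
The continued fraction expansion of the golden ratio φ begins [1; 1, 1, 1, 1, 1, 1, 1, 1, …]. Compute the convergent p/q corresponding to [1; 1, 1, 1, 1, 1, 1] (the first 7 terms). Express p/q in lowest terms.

Start with 1.
1 + 1/(1/1) = 1 + 1/1 = 2/1
1 + 1/(2/1) = 1 + 1/2 = 3/2
1 + 1/(3/2) = 1 + 2/3 = 5/3
1 + 1/(5/3) = 1 + 3/5 = 8/5
1 + 1/(8/5) = 1 + 5/8 = 13/8
1 + 1/(13/8) = 1 + 8/13 = 21/13

21/13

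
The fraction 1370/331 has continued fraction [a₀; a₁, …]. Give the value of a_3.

1370 ÷ 331 → quotient 4, remainder 46
331 ÷ 46 → quotient 7, remainder 9
46 ÷ 9 → quotient 5, remainder 1
9 ÷ 1 → quotient 9, remainder 0

9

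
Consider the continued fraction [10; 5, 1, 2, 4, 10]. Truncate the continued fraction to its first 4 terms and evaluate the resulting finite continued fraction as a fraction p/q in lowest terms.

173/17

a_0 = 10: 10/1
a_1 = 5: 51/5
a_2 = 1: 61/6
a_3 = 2: 173/17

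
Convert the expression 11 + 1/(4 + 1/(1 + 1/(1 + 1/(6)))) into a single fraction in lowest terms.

662/59

Starting at the tail and folding back:
Start with 6.
1 + 1/(6/1) = 1 + 1/6 = 7/6
1 + 1/(7/6) = 1 + 6/7 = 13/7
4 + 1/(13/7) = 4 + 7/13 = 59/13
11 + 1/(59/13) = 11 + 13/59 = 662/59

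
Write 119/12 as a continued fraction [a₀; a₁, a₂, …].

[9; 1, 11]

⌊119/12⌋ = 9, remainder 11
⌊12/11⌋ = 1, remainder 1
⌊11/1⌋ = 11, remainder 0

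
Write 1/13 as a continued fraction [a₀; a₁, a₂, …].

⌊1/13⌋ = 0, remainder 1
⌊13/1⌋ = 13, remainder 0

[0; 13]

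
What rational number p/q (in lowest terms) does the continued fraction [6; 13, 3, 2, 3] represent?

Build up convergents one term at a time:
a_0 = 6: 6/1
a_1 = 13: 79/13
a_2 = 3: 243/40
a_3 = 2: 565/93
a_4 = 3: 1938/319

1938/319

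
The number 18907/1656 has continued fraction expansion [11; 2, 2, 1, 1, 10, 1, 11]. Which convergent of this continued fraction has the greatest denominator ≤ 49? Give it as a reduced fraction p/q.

137/12

List convergents until the denominator exceeds the bound:
a_0 = 11: 11/1  (≤ bound)
a_1 = 2: 23/2  (≤ bound)
a_2 = 2: 57/5  (≤ bound)
a_3 = 1: 80/7  (≤ bound)
a_4 = 1: 137/12  (≤ bound)
a_5 = 10: 1450/127  (> 49, stop)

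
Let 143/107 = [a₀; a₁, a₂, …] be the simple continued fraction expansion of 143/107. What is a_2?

143 = 1·107 + 36, so a_0 = 1
107 = 2·36 + 35, so a_1 = 2
36 = 1·35 + 1, so a_2 = 1

1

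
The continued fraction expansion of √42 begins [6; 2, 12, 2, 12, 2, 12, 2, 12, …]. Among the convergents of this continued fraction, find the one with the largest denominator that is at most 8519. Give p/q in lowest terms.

a_0 = 6: 6/1  (≤ bound)
a_1 = 2: 13/2  (≤ bound)
a_2 = 12: 162/25  (≤ bound)
a_3 = 2: 337/52  (≤ bound)
a_4 = 12: 4206/649  (≤ bound)
a_5 = 2: 8749/1350  (≤ bound)
a_6 = 12: 109194/16849  (> 8519, stop)

8749/1350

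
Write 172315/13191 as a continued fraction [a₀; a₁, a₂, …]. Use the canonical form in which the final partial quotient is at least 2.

[13; 15, 1, 5, 1, 7, 15]

⌊172315/13191⌋ = 13, remainder 832
⌊13191/832⌋ = 15, remainder 711
⌊832/711⌋ = 1, remainder 121
⌊711/121⌋ = 5, remainder 106
⌊121/106⌋ = 1, remainder 15
⌊106/15⌋ = 7, remainder 1
⌊15/1⌋ = 15, remainder 0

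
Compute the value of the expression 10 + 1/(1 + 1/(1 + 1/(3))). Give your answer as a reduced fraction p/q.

Start with 3.
1 + 1/(3/1) = 1 + 1/3 = 4/3
1 + 1/(4/3) = 1 + 3/4 = 7/4
10 + 1/(7/4) = 10 + 4/7 = 74/7

74/7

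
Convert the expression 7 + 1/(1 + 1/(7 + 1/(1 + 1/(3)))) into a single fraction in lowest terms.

Start with 3.
1 + 1/(3/1) = 1 + 1/3 = 4/3
7 + 1/(4/3) = 7 + 3/4 = 31/4
1 + 1/(31/4) = 1 + 4/31 = 35/31
7 + 1/(35/31) = 7 + 31/35 = 276/35

276/35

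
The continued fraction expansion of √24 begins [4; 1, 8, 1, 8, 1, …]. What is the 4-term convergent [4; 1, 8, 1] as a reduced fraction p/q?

Starting at the tail and folding back:
Start with 1.
8 + 1/(1/1) = 8 + 1/1 = 9/1
1 + 1/(9/1) = 1 + 1/9 = 10/9
4 + 1/(10/9) = 4 + 9/10 = 49/10

49/10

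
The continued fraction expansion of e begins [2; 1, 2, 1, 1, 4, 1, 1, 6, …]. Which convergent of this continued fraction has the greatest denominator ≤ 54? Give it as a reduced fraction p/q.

a_0 = 2: 2/1  (≤ bound)
a_1 = 1: 3/1  (≤ bound)
a_2 = 2: 8/3  (≤ bound)
a_3 = 1: 11/4  (≤ bound)
a_4 = 1: 19/7  (≤ bound)
a_5 = 4: 87/32  (≤ bound)
a_6 = 1: 106/39  (≤ bound)
a_7 = 1: 193/71  (> 54, stop)

106/39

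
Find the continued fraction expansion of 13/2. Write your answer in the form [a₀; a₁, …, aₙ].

[6; 2]

Apply division with remainder until the remainder is 0:
13 = 6·2 + 1, so a_0 = 6
2 = 2·1 + 0, so a_1 = 2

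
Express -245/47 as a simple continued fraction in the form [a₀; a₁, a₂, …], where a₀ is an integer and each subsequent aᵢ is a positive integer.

-245 = -6·47 + 37, so a_0 = -6
47 = 1·37 + 10, so a_1 = 1
37 = 3·10 + 7, so a_2 = 3
10 = 1·7 + 3, so a_3 = 1
7 = 2·3 + 1, so a_4 = 2
3 = 3·1 + 0, so a_5 = 3

[-6; 1, 3, 1, 2, 3]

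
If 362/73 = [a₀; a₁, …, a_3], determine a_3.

3

Run the Euclidean algorithm, recording each quotient:
⌊362/73⌋ = 4, remainder 70
⌊73/70⌋ = 1, remainder 3
⌊70/3⌋ = 23, remainder 1
⌊3/1⌋ = 3, remainder 0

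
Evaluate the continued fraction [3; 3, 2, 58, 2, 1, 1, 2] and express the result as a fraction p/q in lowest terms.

17587/5352

a_0 = 3: 3/1
a_1 = 3: 10/3
a_2 = 2: 23/7
a_3 = 58: 1344/409
a_4 = 2: 2711/825
a_5 = 1: 4055/1234
a_6 = 1: 6766/2059
a_7 = 2: 17587/5352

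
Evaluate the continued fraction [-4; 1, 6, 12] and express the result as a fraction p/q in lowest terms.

-267/85

Start with 12.
6 + 1/(12/1) = 6 + 1/12 = 73/12
1 + 1/(73/12) = 1 + 12/73 = 85/73
-4 + 1/(85/73) = -4 + 73/85 = -267/85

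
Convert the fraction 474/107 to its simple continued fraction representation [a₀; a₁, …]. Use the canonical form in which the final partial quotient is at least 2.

[4; 2, 3, 15]

Run the Euclidean algorithm, recording each quotient:
⌊474/107⌋ = 4, remainder 46
⌊107/46⌋ = 2, remainder 15
⌊46/15⌋ = 3, remainder 1
⌊15/1⌋ = 15, remainder 0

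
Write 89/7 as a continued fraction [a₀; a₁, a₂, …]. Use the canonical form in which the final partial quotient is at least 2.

89 ÷ 7 → quotient 12, remainder 5
7 ÷ 5 → quotient 1, remainder 2
5 ÷ 2 → quotient 2, remainder 1
2 ÷ 1 → quotient 2, remainder 0

[12; 1, 2, 2]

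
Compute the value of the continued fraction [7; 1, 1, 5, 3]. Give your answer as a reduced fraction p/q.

264/35

Build up convergents one term at a time:
a_0 = 7: 7/1
a_1 = 1: 8/1
a_2 = 1: 15/2
a_3 = 5: 83/11
a_4 = 3: 264/35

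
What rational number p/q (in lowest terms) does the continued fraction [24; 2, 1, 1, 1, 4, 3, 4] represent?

Build up convergents one term at a time:
a_0 = 24: 24/1
a_1 = 2: 49/2
a_2 = 1: 73/3
a_3 = 1: 122/5
a_4 = 1: 195/8
a_5 = 4: 902/37
a_6 = 3: 2901/119
a_7 = 4: 12506/513

12506/513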